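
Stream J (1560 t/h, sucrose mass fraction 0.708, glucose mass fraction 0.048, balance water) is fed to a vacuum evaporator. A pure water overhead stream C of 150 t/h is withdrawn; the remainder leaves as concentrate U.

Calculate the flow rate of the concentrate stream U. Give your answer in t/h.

1410 t/h

Concentrate = 1560 − 150 = 1410 t/h.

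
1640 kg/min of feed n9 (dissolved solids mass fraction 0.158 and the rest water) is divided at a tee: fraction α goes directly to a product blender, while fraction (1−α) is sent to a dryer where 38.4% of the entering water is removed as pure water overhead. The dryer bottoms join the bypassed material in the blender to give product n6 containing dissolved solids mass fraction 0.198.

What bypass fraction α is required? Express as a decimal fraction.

All 1640×0.158 = 259.12 kg/min of dissolved solids reaches n6, so n6 = 259.12/0.198 = 1308.7 kg/min and vapour = 331.31 kg/min.
The evaporator receives (1−α)·1640 of feed at 0.842 water and removes 0.384 of that water:
0.384×0.842×(1−α)×1640 = 331.31
(1−α) = 331.31/530.26 = 0.6248;  α = 0.3752.

0.375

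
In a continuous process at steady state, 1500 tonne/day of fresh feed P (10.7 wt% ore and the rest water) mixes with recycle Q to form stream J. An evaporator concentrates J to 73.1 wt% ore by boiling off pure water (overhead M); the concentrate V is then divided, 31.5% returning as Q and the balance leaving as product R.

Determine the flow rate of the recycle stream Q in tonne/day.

101 tonne/day

Overall ore balance (none leaves overhead): ore in fresh feed = ore in product, i.e. 1500×0.107 = (1−0.315)·V·0.731.
V = 160.5/(0.731×0.685) = 320.53 tonne/day.
Recycle Q = 0.315×320.53 = 100.97 tonne/day.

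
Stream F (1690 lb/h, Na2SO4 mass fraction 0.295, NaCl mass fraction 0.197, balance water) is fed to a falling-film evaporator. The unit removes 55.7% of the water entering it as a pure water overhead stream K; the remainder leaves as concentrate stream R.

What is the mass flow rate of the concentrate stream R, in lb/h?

1212 lb/h

water entering = 1690×0.508 = 858.52 lb/h; overhead removed = 0.557×858.52 = 478.2 lb/h.
Concentrate = 1690 − 478.2 = 1211.8 lb/h.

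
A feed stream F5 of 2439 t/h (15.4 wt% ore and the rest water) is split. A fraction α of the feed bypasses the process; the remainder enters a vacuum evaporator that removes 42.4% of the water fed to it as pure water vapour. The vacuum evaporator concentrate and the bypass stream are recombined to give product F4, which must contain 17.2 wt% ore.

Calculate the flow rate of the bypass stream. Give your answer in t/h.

1727 t/h

All 2439×0.154 = 375.61 t/h of ore reaches F4, so F4 = 375.61/0.172 = 2183.8 t/h and vapour = 255.24 t/h.
The evaporator receives (1−α)·2439 of feed at 0.846 water and removes 0.424 of that water:
0.424×0.846×(1−α)×2439 = 255.24
(1−α) = 255.24/874.88 = 0.2917;  α = 0.7083.
Bypass flow = 0.7083×2439 = 1727.4 t/h.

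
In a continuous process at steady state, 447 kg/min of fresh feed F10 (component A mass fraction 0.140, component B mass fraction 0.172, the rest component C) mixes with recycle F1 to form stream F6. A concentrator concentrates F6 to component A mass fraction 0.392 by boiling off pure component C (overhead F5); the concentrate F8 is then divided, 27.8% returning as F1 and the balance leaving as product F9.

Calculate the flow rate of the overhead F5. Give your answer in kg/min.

287.4 kg/min

Overall component A balance (none leaves overhead): component A in fresh feed = component A in product, i.e. 447×0.140 = (1−0.278)·F8·0.392.
F8 = 62.58/(0.392×0.722) = 221.11 kg/min.
Recycle F1 = 0.278×221.11 = 61.469 kg/min.
Combined feed F6 = 447 + 61.469 = 508.47 kg/min.
Overhead F5 = F6 − F8 = 508.47 − 221.11 = 287.36 kg/min.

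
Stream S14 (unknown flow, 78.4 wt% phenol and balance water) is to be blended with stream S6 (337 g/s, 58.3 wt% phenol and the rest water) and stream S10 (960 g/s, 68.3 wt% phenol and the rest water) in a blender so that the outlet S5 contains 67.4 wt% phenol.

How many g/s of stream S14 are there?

200.2 g/s

Let S14 be the unknown flow. Total out = 1297 + S14.
phenol balance: 852.15 + 0.784·S14 = 0.674·(1297 + S14)
(0.784 − 0.674)·S14 = 0.674×1297 − 852.15 = 22.027
S14 = 22.027 / 0.110 = 200.25 g/s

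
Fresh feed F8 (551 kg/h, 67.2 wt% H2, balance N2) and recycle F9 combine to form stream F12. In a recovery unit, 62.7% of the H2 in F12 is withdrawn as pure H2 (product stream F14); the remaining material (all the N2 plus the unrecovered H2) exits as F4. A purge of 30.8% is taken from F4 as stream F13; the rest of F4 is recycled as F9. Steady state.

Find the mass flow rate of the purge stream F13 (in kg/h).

N2 enters only via F8 and leaves only via the purge: 551×0.328 = 0.308×(N2 in F4), and the recovery unit passes all N2, so N2 in F12 = N2 in F4 = 586.78 kg/h.
H2 in F12: m_A = 551×0.672 + (1−0.308)·(1−0.627)·m_A, so m_A = 370.27/0.7419 = 499.1 kg/h.
F4 = (1−0.627)×499.1 + 586.78 = 772.94 kg/h.
Purge F13 = 0.308×772.94 = 238.07 kg/h.

238.1 kg/h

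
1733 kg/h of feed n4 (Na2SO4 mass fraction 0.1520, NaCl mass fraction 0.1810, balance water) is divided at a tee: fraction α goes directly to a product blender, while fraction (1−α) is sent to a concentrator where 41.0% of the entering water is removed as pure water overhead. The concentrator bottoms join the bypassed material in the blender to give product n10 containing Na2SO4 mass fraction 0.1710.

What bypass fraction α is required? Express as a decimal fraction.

All 1733×0.152 = 263.42 kg/h of Na2SO4 reaches n10, so n10 = 263.42/0.171 = 1540.4 kg/h and vapour = 192.56 kg/h.
The evaporator receives (1−α)·1733 of feed at 0.667 water and removes 0.410 of that water:
0.410×0.667×(1−α)×1733 = 192.56
(1−α) = 192.56/473.92 = 0.4063;  α = 0.5937.

0.594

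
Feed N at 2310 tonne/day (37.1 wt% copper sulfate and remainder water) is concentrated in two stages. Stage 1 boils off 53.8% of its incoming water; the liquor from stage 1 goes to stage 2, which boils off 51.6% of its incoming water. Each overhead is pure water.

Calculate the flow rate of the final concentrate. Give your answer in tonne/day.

1182 tonne/day

water in feed = 2310×0.629 = 1453 tonne/day.
After stage 1: water left = (1−0.538)×1453 = 671.28; stream total = 1528.3 tonne/day.
After stage 2: water left = (1−0.516)×671.28 = 324.9; final concentrate = 1181.9 tonne/day.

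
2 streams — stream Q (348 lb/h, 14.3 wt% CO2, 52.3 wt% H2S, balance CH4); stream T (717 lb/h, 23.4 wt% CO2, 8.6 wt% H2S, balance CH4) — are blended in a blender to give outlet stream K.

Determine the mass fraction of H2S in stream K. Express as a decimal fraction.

Total flow out = 348 + 717 = 1065 lb/h.
H2S in = 348×0.523 + 717×0.086 = 243.67 lb/h.
H2S mass fraction in K = 243.67/1065 = 0.229.

0.229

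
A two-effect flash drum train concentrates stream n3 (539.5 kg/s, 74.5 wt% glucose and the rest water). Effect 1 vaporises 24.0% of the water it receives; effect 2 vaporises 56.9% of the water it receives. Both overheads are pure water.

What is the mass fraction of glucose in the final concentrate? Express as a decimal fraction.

0.899

water in feed = 539.5×0.255 = 137.57 kg/s.
After stage 1: water left = (1−0.240)×137.57 = 104.56; stream total = 506.48 kg/s.
After stage 2: water left = (1−0.569)×104.56 = 45.063; final concentrate = 446.99 kg/s.
glucose fraction = 401.93/446.99 = 0.899.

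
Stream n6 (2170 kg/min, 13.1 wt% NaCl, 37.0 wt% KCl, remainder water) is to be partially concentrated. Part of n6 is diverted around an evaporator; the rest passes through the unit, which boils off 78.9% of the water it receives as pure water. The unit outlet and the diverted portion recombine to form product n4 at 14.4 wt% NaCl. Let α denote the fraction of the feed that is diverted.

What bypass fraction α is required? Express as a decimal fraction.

0.771

All 2170×0.131 = 284.27 kg/min of NaCl reaches n4, so n4 = 284.27/0.144 = 1974.1 kg/min and vapour = 195.9 kg/min.
The evaporator receives (1−α)·2170 of feed at 0.499 water and removes 0.789 of that water:
0.789×0.499×(1−α)×2170 = 195.9
(1−α) = 195.9/854.35 = 0.2293;  α = 0.7707.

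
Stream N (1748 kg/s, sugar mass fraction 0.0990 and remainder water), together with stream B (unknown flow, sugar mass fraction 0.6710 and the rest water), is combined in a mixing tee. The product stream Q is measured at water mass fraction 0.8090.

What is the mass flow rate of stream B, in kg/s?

Let B be the unknown flow. Total out = 1748 + B.
water balance: 1574.9 + 0.329·B = 0.809·(1748 + B)
(0.329 − 0.809)·B = 0.809×1748 − 1574.9 = -160.82
B = -160.82 / -0.480 = 335.03 kg/s

335 kg/s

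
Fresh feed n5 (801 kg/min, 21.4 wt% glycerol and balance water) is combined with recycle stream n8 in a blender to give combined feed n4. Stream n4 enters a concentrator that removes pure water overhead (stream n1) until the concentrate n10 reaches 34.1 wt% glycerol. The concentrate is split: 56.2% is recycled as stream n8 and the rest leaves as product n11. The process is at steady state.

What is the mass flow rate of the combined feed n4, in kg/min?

Overall glycerol balance (none leaves overhead): glycerol in fresh feed = glycerol in product, i.e. 801×0.214 = (1−0.562)·n10·0.341.
n10 = 171.41/(0.341×0.438) = 1147.7 kg/min.
Recycle n8 = 0.562×1147.7 = 644.99 kg/min.
Combined feed n4 = 801 + 644.99 = 1446 kg/min.

1446 kg/min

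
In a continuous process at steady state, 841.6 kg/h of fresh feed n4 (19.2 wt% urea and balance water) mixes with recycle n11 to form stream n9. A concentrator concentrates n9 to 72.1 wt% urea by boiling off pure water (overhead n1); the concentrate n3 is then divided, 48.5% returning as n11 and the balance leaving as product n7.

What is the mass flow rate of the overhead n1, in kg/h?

617.5 kg/h

Overall urea balance (none leaves overhead): urea in fresh feed = urea in product, i.e. 841.6×0.192 = (1−0.485)·n3·0.721.
n3 = 161.59/(0.721×0.515) = 435.18 kg/h.
Recycle n11 = 0.485×435.18 = 211.06 kg/h.
Combined feed n9 = 841.6 + 211.06 = 1052.7 kg/h.
Overhead n1 = n9 − n3 = 1052.7 − 435.18 = 617.48 kg/h.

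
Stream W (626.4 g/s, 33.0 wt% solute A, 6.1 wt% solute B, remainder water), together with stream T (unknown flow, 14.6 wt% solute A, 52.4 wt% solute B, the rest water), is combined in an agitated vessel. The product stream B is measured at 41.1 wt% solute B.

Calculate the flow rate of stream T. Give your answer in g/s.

1940 g/s

Let T be the unknown flow. Total out = 626.4 + T.
solute B balance: 38.21 + 0.524·T = 0.411·(626.4 + T)
(0.524 − 0.411)·T = 0.411×626.4 − 38.21 = 219.24
T = 219.24 / 0.113 = 1940.2 g/s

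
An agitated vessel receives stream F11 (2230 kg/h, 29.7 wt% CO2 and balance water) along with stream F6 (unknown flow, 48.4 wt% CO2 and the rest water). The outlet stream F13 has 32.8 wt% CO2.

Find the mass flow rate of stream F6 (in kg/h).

443.1 kg/h

Let F6 be the unknown flow. Total out = 2230 + F6.
CO2 balance: 662.31 + 0.484·F6 = 0.328·(2230 + F6)
(0.484 − 0.328)·F6 = 0.328×2230 − 662.31 = 69.13
F6 = 69.13 / 0.156 = 443.14 kg/h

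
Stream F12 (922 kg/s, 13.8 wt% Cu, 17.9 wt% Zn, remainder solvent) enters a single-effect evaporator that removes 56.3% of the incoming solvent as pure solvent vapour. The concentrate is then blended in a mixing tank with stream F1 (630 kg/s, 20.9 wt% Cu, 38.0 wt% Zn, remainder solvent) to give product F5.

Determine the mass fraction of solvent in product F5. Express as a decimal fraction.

0.4460

Vapour removed = 0.563×0.683×922 = 354.54 kg/s; concentrate = 567.46 kg/s.
solvent reaching the mixer = 275.19 (from concentrate) + 630×0.411 = 534.12 kg/s.
Product flow = 567.46 + 630 = 1197.5 kg/s; solvent fraction = 0.4460.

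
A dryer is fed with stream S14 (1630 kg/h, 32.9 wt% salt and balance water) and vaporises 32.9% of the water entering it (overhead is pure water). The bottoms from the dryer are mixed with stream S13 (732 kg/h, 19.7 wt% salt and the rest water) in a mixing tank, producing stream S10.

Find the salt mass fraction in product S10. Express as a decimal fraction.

0.340

Vapour removed = 0.329×0.671×1630 = 359.84 kg/h; concentrate = 1270.2 kg/h.
salt reaching the mixer = 536.27 (from concentrate) + 732×0.197 = 680.47 kg/h.
Product flow = 1270.2 + 732 = 2002.2 kg/h; salt fraction = 0.340.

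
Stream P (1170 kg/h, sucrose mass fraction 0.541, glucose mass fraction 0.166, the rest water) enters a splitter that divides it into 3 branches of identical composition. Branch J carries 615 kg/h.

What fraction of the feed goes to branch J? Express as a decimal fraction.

Fraction to J = 615/1170 = 0.5256.

0.526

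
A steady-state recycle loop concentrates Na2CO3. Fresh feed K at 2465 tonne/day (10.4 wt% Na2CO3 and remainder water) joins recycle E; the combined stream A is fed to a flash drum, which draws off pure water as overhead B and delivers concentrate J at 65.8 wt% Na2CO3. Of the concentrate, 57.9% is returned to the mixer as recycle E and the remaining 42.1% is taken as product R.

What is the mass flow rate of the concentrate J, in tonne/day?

Overall Na2CO3 balance (none leaves overhead): Na2CO3 in fresh feed = Na2CO3 in product, i.e. 2465×0.104 = (1−0.579)·J·0.658.
J = 256.36/(0.658×0.421) = 925.43 tonne/day.

925.4 tonne/day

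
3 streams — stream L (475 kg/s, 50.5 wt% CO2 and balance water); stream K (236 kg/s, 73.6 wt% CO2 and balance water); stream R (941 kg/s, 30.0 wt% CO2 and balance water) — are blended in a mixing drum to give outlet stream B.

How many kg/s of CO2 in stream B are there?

CO2 out = CO2 in = 475×0.505 + 236×0.736 + 941×0.300 = 695.87 kg/s.

695.9 kg/s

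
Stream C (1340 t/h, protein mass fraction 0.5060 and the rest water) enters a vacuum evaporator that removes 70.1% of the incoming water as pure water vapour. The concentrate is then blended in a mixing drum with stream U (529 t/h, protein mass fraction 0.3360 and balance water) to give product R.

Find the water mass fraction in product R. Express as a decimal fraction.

Vapour removed = 0.701×0.494×1340 = 464.03 t/h; concentrate = 875.97 t/h.
water reaching the mixer = 197.93 (from concentrate) + 529×0.664 = 549.18 t/h.
Product flow = 875.97 + 529 = 1405 t/h; water fraction = 0.3909.

0.3909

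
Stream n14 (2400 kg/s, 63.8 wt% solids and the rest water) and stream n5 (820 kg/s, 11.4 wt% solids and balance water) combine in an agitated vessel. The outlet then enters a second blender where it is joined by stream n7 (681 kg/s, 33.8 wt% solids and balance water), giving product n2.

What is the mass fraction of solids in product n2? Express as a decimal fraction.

0.475

Overall, product flow = 3901 kg/s.
solids in = 2400×0.638 + 820×0.114 + 681×0.338 = 1854.9 kg/s.
solids fraction in n2 = 0.475.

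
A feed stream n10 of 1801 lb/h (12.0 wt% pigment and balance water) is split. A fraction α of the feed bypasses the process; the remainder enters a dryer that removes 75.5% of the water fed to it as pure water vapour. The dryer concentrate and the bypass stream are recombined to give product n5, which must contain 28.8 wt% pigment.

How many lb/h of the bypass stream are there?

All 1801×0.120 = 216.12 lb/h of pigment reaches n5, so n5 = 216.12/0.288 = 750.42 lb/h and vapour = 1050.6 lb/h.
The evaporator receives (1−α)·1801 of feed at 0.880 water and removes 0.755 of that water:
0.755×0.880×(1−α)×1801 = 1050.6
(1−α) = 1050.6/1196.6 = 0.8780;  α = 0.1220.
Bypass flow = 0.1220×1801 = 219.75 lb/h.

219.7 lb/h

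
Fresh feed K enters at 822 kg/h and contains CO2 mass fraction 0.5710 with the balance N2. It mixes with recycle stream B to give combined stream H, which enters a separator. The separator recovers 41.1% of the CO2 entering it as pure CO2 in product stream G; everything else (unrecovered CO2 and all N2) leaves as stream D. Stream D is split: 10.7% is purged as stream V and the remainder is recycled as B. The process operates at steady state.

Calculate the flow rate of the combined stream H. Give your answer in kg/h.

4286 kg/h

N2 enters only via K and leaves only via the purge: 822×0.429 = 0.107×(N2 in D), and the separator passes all N2, so N2 in H = N2 in D = 3295.7 kg/h.
CO2 in H: m_A = 822×0.571 + (1−0.107)·(1−0.411)·m_A, so m_A = 469.36/0.4740 = 990.17 kg/h.
H = 990.17 + 3295.7 = 4285.8 kg/h.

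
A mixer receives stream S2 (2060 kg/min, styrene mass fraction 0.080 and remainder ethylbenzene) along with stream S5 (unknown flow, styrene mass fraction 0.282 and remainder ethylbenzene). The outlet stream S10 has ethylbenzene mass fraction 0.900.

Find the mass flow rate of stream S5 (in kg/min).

Let S5 be the unknown flow. Total out = 2060 + S5.
ethylbenzene balance: 1895.2 + 0.718·S5 = 0.900·(2060 + S5)
(0.718 − 0.900)·S5 = 0.900×2060 − 1895.2 = -41.2
S5 = -41.2 / -0.182 = 226.37 kg/min

226.4 kg/min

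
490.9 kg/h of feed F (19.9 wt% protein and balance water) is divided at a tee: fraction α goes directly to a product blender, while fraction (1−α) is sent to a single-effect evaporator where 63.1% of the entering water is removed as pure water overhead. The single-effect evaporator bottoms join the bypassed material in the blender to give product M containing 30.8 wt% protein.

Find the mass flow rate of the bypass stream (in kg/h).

All 490.9×0.199 = 97.689 kg/h of protein reaches M, so M = 97.689/0.308 = 317.17 kg/h and vapour = 173.73 kg/h.
The evaporator receives (1−α)·490.9 of feed at 0.801 water and removes 0.631 of that water:
0.631×0.801×(1−α)×490.9 = 173.73
(1−α) = 173.73/248.12 = 0.7002;  α = 0.2998.
Bypass flow = 0.2998×490.9 = 147.18 kg/h.

147.2 kg/h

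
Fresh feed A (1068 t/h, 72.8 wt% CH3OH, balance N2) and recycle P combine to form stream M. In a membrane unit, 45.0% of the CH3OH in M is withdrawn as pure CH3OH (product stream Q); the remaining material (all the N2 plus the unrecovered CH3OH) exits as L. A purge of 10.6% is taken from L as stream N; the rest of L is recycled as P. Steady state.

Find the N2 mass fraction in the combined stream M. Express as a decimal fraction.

N2 enters only via A and leaves only via the purge: 1068×0.272 = 0.106×(N2 in L), and the membrane unit passes all N2, so N2 in M = N2 in L = 2740.5 t/h.
CH3OH in M: m_A = 1068×0.728 + (1−0.106)·(1−0.450)·m_A, so m_A = 777.5/0.5083 = 1529.6 t/h.
M = 1529.6 + 2740.5 = 4270.1 t/h.
N2 fraction in M = 2740.5/4270.1 = 0.642.

0.642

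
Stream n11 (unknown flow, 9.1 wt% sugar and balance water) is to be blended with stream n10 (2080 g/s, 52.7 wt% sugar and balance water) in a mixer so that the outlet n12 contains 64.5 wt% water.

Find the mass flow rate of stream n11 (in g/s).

Let n11 be the unknown flow. Total out = 2080 + n11.
water balance: 983.84 + 0.909·n11 = 0.645·(2080 + n11)
(0.909 − 0.645)·n11 = 0.645×2080 − 983.84 = 357.76
n11 = 357.76 / 0.264 = 1355.2 g/s

1355 g/s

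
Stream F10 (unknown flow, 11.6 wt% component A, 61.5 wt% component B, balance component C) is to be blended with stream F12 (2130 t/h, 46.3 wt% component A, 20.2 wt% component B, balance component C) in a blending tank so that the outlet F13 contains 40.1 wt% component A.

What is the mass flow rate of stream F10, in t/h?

463.4 t/h

Let F10 be the unknown flow. Total out = 2130 + F10.
component A balance: 986.19 + 0.116·F10 = 0.401·(2130 + F10)
(0.116 − 0.401)·F10 = 0.401×2130 − 986.19 = -132.06
F10 = -132.06 / -0.285 = 463.37 t/h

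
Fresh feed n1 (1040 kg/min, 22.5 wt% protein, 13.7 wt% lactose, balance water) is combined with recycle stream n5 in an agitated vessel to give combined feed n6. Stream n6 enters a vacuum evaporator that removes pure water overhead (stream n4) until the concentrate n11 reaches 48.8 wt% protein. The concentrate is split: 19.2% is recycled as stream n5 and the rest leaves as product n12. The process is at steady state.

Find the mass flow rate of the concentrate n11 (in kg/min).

593.5 kg/min

Overall protein balance (none leaves overhead): protein in fresh feed = protein in product, i.e. 1040×0.225 = (1−0.192)·n11·0.488.
n11 = 234/(0.488×0.808) = 593.45 kg/min.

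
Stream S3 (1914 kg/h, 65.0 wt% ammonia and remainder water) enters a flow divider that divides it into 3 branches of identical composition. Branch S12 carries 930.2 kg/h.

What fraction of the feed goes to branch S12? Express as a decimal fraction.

0.486

Fraction to S12 = 930.2/1914 = 0.4860.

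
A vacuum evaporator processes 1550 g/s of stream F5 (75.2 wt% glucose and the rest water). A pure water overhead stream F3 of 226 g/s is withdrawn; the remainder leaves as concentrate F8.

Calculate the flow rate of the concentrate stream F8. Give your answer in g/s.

Concentrate = 1550 − 226 = 1324 g/s.

1324 g/s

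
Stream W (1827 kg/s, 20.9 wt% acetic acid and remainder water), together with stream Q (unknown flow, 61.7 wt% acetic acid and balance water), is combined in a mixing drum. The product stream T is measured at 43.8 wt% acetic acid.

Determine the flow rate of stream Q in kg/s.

Let Q be the unknown flow. Total out = 1827 + Q.
acetic acid balance: 381.84 + 0.617·Q = 0.438·(1827 + Q)
(0.617 − 0.438)·Q = 0.438×1827 − 381.84 = 418.38
Q = 418.38 / 0.179 = 2337.3 kg/s

2337 kg/s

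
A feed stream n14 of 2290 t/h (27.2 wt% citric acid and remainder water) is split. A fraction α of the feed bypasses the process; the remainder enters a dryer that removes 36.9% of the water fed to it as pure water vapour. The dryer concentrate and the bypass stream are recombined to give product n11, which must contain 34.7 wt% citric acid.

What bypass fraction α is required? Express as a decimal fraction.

0.195

All 2290×0.272 = 622.88 t/h of citric acid reaches n11, so n11 = 622.88/0.347 = 1795 t/h and vapour = 494.96 t/h.
The evaporator receives (1−α)·2290 of feed at 0.728 water and removes 0.369 of that water:
0.369×0.728×(1−α)×2290 = 494.96
(1−α) = 494.96/615.17 = 0.8046;  α = 0.1954.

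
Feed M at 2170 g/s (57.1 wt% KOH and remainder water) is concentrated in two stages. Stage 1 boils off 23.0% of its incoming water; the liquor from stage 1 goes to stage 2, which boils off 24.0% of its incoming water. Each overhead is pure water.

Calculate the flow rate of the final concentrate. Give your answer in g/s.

water in feed = 2170×0.429 = 930.93 g/s.
After stage 1: water left = (1−0.230)×930.93 = 716.82; stream total = 1955.9 g/s.
After stage 2: water left = (1−0.240)×716.82 = 544.78; final concentrate = 1783.9 g/s.

1784 g/s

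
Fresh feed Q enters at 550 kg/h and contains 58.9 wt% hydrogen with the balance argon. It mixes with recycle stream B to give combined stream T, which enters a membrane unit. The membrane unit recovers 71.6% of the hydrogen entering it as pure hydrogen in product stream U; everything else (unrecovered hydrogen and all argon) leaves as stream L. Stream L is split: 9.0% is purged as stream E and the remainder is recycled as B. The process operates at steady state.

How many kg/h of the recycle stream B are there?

argon enters only via Q and leaves only via the purge: 550×0.411 = 0.090×(argon in L), and the membrane unit passes all argon, so argon in T = argon in L = 2511.7 kg/h.
hydrogen in T: m_A = 550×0.589 + (1−0.090)·(1−0.716)·m_A, so m_A = 323.95/0.7416 = 436.85 kg/h.
L = (1−0.716)×436.85 + 2511.7 = 2635.7 kg/h.
Recycle B = (1−0.090)×2635.7 = 2398.5 kg/h.

2399 kg/h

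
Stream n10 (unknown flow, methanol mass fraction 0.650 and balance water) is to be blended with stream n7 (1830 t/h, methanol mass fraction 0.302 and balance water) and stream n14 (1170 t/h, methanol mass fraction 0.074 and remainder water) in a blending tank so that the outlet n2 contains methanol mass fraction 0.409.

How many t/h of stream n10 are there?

2439 t/h

Let n10 be the unknown flow. Total out = 3000 + n10.
methanol balance: 639.24 + 0.650·n10 = 0.409·(3000 + n10)
(0.650 − 0.409)·n10 = 0.409×3000 − 639.24 = 587.76
n10 = 587.76 / 0.241 = 2438.8 t/h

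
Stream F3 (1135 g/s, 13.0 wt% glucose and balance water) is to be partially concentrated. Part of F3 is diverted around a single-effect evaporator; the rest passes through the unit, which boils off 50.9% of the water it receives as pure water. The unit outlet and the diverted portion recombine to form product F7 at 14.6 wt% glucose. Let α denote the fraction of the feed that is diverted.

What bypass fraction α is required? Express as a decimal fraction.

All 1135×0.130 = 147.55 g/s of glucose reaches F7, so F7 = 147.55/0.146 = 1010.6 g/s and vapour = 124.38 g/s.
The evaporator receives (1−α)·1135 of feed at 0.870 water and removes 0.509 of that water:
0.509×0.870×(1−α)×1135 = 124.38
(1−α) = 124.38/502.61 = 0.2475;  α = 0.7525.

0.753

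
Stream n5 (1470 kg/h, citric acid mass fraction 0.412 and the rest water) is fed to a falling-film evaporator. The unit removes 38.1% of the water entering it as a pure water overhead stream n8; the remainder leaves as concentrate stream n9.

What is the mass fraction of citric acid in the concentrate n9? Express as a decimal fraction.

0.531

citric acid is not removed: 1470×0.412 = 605.64 kg/h of citric acid enters n9.
water entering = 1470×0.588 = 864.36 kg/h; overhead removed = 0.381×864.36 = 329.32 kg/h.
Concentrate = 1470 − 329.32 = 1140.7 kg/h.
Mass fraction = 605.64/1140.7 = 0.531.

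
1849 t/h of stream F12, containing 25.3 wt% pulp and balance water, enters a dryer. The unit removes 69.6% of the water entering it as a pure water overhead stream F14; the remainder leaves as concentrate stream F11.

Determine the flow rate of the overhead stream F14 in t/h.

961.3 t/h

water entering = 1849×0.747 = 1381.2 t/h; overhead removed = 0.696×1381.2 = 961.32 t/h.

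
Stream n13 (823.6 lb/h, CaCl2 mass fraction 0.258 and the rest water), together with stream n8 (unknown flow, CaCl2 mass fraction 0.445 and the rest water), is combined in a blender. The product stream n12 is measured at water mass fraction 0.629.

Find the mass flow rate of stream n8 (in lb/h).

Let n8 be the unknown flow. Total out = 823.6 + n8.
water balance: 611.11 + 0.555·n8 = 0.629·(823.6 + n8)
(0.555 − 0.629)·n8 = 0.629×823.6 − 611.11 = -93.067
n8 = -93.067 / -0.074 = 1257.7 lb/h

1258 lb/h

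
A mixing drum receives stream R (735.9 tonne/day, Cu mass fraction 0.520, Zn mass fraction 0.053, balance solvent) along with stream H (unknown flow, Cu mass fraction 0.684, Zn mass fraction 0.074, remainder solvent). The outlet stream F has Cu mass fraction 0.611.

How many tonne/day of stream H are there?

Let H be the unknown flow. Total out = 735.9 + H.
Cu balance: 382.67 + 0.684·H = 0.611·(735.9 + H)
(0.684 − 0.611)·H = 0.611×735.9 − 382.67 = 66.967
H = 66.967 / 0.073 = 917.35 tonne/day

917.4 tonne/day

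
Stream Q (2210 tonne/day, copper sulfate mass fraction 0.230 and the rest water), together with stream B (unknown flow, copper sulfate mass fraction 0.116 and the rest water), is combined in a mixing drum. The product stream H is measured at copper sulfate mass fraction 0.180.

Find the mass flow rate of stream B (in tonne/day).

1727 tonne/day

Let B be the unknown flow. Total out = 2210 + B.
copper sulfate balance: 508.3 + 0.116·B = 0.180·(2210 + B)
(0.116 − 0.180)·B = 0.180×2210 − 508.3 = -110.5
B = -110.5 / -0.064 = 1726.6 tonne/day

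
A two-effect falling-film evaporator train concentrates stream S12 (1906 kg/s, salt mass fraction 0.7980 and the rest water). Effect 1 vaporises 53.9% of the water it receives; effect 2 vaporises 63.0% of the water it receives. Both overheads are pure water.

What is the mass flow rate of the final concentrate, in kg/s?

water in feed = 1906×0.202 = 385.01 kg/s.
After stage 1: water left = (1−0.539)×385.01 = 177.49; stream total = 1698.5 kg/s.
After stage 2: water left = (1−0.630)×177.49 = 65.671; final concentrate = 1586.7 kg/s.

1587 kg/s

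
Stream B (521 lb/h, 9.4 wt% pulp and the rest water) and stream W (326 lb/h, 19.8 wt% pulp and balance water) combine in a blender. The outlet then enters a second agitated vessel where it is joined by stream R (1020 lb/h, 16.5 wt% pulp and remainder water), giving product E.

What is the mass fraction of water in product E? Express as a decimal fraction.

0.8491

Overall, product flow = 1867 lb/h.
water in = 521×0.906 + 326×0.802 + 1020×0.835 = 1585.2 lb/h.
water fraction in E = 0.8491.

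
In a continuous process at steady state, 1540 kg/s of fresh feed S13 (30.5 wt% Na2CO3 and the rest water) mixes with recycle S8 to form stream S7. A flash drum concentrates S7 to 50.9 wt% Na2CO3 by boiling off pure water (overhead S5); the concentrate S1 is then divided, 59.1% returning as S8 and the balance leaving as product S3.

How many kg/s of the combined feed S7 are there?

2873 kg/s

Overall Na2CO3 balance (none leaves overhead): Na2CO3 in fresh feed = Na2CO3 in product, i.e. 1540×0.305 = (1−0.591)·S1·0.509.
S1 = 469.7/(0.509×0.409) = 2256.2 kg/s.
Recycle S8 = 0.591×2256.2 = 1333.4 kg/s.
Combined feed S7 = 1540 + 1333.4 = 2873.4 kg/s.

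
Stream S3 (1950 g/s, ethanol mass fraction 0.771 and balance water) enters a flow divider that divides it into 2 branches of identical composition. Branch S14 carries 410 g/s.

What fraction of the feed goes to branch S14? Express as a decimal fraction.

0.210

Fraction to S14 = 410/1950 = 0.2103.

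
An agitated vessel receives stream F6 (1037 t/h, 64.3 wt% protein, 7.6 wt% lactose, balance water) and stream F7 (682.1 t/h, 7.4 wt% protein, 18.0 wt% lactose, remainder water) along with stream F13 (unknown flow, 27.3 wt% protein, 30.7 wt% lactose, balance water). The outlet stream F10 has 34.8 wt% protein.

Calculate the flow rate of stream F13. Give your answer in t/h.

1587 t/h

Let F13 be the unknown flow. Total out = 1719.1 + F13.
protein balance: 717.27 + 0.273·F13 = 0.348·(1719.1 + F13)
(0.273 − 0.348)·F13 = 0.348×1719.1 − 717.27 = -119.02
F13 = -119.02 / -0.075 = 1586.9 t/h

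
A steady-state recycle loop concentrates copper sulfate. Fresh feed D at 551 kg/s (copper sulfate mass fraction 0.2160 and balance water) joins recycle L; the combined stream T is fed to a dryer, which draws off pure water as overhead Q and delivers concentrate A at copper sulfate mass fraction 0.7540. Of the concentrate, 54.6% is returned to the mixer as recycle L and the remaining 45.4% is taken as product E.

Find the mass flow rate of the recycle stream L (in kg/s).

189.8 kg/s

Overall copper sulfate balance (none leaves overhead): copper sulfate in fresh feed = copper sulfate in product, i.e. 551×0.216 = (1−0.546)·A·0.754.
A = 119.02/(0.754×0.454) = 347.68 kg/s.
Recycle L = 0.546×347.68 = 189.83 kg/s.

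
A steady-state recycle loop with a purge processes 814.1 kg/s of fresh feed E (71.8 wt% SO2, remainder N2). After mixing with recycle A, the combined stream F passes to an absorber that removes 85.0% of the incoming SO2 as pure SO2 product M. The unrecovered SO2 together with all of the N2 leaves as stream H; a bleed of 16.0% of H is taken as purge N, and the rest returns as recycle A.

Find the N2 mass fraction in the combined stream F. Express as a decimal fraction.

0.6821

N2 enters only via E and leaves only via the purge: 814.1×0.282 = 0.160×(N2 in H), and the absorber passes all N2, so N2 in F = N2 in H = 1434.9 kg/s.
SO2 in F: m_A = 814.1×0.718 + (1−0.160)·(1−0.850)·m_A, so m_A = 584.52/0.8740 = 668.79 kg/s.
F = 668.79 + 1434.9 = 2103.6 kg/s.
N2 fraction in F = 1434.9/2103.6 = 0.6821.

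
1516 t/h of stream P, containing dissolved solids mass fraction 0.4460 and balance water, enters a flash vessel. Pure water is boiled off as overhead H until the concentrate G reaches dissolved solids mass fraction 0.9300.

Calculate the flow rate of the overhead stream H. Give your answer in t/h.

789 t/h

dissolved solids is conserved: 1516×0.446 = 676.14 t/h all reports to the concentrate.
Concentrate = 676.14/(target fraction) = 727.03 t/h.
Overhead = 1516 − 727.03 = 788.97 t/h.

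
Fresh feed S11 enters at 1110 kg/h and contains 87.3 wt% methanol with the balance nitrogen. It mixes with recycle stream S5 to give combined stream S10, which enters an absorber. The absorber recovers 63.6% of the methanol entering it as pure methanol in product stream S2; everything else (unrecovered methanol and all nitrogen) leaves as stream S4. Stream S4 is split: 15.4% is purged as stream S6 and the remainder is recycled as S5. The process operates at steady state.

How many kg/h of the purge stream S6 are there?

nitrogen enters only via S11 and leaves only via the purge: 1110×0.127 = 0.154×(nitrogen in S4), and the absorber passes all nitrogen, so nitrogen in S10 = nitrogen in S4 = 915.39 kg/h.
methanol in S10: m_A = 1110×0.873 + (1−0.154)·(1−0.636)·m_A, so m_A = 969.03/0.6921 = 1400.2 kg/h.
S4 = (1−0.636)×1400.2 + 915.39 = 1425.1 kg/h.
Purge S6 = 0.154×1425.1 = 219.46 kg/h.

219.5 kg/h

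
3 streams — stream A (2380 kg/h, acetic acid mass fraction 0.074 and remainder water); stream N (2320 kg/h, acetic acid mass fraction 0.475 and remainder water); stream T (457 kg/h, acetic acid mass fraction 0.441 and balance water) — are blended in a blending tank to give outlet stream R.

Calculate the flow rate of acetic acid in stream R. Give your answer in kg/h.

1480 kg/h

acetic acid out = acetic acid in = 2380×0.074 + 2320×0.475 + 457×0.441 = 1479.7 kg/h.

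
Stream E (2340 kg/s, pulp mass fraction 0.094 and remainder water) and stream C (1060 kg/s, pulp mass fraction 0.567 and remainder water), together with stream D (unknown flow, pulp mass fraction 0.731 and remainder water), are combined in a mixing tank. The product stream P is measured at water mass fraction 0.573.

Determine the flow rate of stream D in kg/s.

2075 kg/s

Let D be the unknown flow. Total out = 3400 + D.
water balance: 2579 + 0.269·D = 0.573·(3400 + D)
(0.269 − 0.573)·D = 0.573×3400 − 2579 = -630.82
D = -630.82 / -0.304 = 2075.1 kg/s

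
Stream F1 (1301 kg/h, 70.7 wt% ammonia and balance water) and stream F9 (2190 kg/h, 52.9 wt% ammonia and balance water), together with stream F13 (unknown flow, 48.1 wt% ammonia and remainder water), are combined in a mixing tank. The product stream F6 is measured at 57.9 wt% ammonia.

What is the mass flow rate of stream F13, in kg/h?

581.9 kg/h

Let F13 be the unknown flow. Total out = 3491 + F13.
ammonia balance: 2078.3 + 0.481·F13 = 0.579·(3491 + F13)
(0.481 − 0.579)·F13 = 0.579×3491 − 2078.3 = -57.028
F13 = -57.028 / -0.098 = 581.92 kg/h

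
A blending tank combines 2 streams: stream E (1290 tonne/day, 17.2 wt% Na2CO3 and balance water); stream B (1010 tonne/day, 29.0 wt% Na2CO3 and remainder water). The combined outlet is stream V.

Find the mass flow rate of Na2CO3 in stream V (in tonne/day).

Na2CO3 out = Na2CO3 in = 1290×0.172 + 1010×0.290 = 514.78 tonne/day.

514.8 tonne/day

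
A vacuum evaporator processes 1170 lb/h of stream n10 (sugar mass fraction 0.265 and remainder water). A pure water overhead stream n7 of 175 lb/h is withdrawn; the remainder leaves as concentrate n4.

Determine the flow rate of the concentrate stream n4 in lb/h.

995 lb/h

Concentrate = 1170 − 175 = 995 lb/h.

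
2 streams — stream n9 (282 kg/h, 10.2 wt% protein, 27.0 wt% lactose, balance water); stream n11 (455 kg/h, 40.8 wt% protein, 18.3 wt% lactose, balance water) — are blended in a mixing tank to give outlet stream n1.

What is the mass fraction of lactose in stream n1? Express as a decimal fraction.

0.2163

Total flow out = 282 + 455 = 737 kg/h.
lactose in = 282×0.270 + 455×0.183 = 159.41 kg/h.
lactose mass fraction in n1 = 159.41/737 = 0.2163.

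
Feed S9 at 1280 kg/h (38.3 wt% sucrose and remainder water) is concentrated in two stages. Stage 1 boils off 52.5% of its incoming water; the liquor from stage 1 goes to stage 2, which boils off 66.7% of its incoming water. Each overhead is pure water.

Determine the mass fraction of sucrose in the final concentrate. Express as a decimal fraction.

0.797

water in feed = 1280×0.617 = 789.76 kg/h.
After stage 1: water left = (1−0.525)×789.76 = 375.14; stream total = 865.38 kg/h.
After stage 2: water left = (1−0.667)×375.14 = 124.92; final concentrate = 615.16 kg/h.
sucrose fraction = 490.24/615.16 = 0.797.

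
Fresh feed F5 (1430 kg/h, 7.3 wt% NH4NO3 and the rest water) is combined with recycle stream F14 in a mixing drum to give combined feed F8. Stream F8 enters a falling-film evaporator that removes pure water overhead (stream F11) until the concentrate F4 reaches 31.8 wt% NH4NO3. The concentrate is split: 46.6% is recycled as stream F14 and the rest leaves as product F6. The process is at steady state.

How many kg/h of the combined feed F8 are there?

Overall NH4NO3 balance (none leaves overhead): NH4NO3 in fresh feed = NH4NO3 in product, i.e. 1430×0.073 = (1−0.466)·F4·0.318.
F4 = 104.39/(0.318×0.534) = 614.74 kg/h.
Recycle F14 = 0.466×614.74 = 286.47 kg/h.
Combined feed F8 = 1430 + 286.47 = 1716.5 kg/h.

1716 kg/h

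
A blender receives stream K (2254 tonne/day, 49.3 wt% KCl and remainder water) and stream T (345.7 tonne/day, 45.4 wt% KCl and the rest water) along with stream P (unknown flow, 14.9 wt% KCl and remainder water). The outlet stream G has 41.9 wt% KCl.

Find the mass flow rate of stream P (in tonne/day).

Let P be the unknown flow. Total out = 2599.7 + P.
KCl balance: 1268.2 + 0.149·P = 0.419·(2599.7 + P)
(0.149 − 0.419)·P = 0.419×2599.7 − 1268.2 = -178.9
P = -178.9 / -0.270 = 662.58 tonne/day

662.6 tonne/day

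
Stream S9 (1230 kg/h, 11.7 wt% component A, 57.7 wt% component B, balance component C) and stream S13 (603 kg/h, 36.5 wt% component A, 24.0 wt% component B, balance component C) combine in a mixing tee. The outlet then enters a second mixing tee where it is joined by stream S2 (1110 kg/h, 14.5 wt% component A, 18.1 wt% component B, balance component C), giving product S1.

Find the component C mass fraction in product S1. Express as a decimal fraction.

Overall, product flow = 2943 kg/h.
component C in = 1230×0.306 + 603×0.395 + 1110×0.674 = 1362.7 kg/h.
component C fraction in S1 = 0.463.

0.463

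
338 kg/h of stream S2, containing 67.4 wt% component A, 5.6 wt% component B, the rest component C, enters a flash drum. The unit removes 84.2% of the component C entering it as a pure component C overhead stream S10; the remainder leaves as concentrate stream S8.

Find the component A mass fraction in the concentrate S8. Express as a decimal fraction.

component A is not removed: 338×0.674 = 227.81 kg/h of component A enters S8.
component C entering = 338×0.270 = 91.26 kg/h; overhead removed = 0.842×91.26 = 76.841 kg/h.
Concentrate = 338 − 76.841 = 261.16 kg/h.
Mass fraction = 227.81/261.16 = 0.8723.

0.8723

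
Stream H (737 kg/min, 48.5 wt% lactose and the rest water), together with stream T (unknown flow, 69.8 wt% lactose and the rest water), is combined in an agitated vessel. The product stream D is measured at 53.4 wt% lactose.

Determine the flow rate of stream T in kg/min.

Let T be the unknown flow. Total out = 737 + T.
lactose balance: 357.44 + 0.698·T = 0.534·(737 + T)
(0.698 − 0.534)·T = 0.534×737 − 357.44 = 36.113
T = 36.113 / 0.164 = 220.2 kg/min

220.2 kg/min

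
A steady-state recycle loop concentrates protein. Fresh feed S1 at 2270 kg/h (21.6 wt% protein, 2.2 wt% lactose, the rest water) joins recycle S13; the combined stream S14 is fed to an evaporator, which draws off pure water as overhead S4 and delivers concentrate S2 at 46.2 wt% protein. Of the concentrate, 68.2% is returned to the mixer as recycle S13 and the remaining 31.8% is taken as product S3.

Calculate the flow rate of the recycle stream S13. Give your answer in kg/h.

Overall protein balance (none leaves overhead): protein in fresh feed = protein in product, i.e. 2270×0.216 = (1−0.682)·S2·0.462.
S2 = 490.32/(0.462×0.318) = 3337.4 kg/h.
Recycle S13 = 0.682×3337.4 = 2276.1 kg/h.

2276 kg/h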